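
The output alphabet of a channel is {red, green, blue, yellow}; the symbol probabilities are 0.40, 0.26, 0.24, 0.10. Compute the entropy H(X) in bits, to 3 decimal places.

H = −Σ pᵢ log₂ pᵢ.
−0.40·log₂(0.40) = 0.5288
−0.26·log₂(0.26) = 0.5053
−0.24·log₂(0.24) = 0.4941
−0.10·log₂(0.10) = 0.3322
Sum ≈ 1.8604 → 1.860 bits.

1.860 bits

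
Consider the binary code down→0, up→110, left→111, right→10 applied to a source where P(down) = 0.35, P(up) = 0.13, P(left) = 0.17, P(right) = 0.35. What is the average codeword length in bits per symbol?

1.95 bits/symbol

L̄ = Σ pᵢ·ℓᵢ = 0.35·1 + 0.13·3 + 0.17·3 + 0.35·2 = 1.95 bits/symbol.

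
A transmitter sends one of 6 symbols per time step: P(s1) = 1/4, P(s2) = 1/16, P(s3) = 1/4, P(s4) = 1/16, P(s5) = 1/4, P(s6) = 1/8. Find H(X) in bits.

2.375 bits

Each probability is a power of 1/2, so log₂(1/p) is an integer.
H = Σ p·log₂(1/p) = 1/4·2 + 1/16·4 + 1/4·2 + 1/16·4 + 1/4·2 + 1/8·3 = 2.375 bits.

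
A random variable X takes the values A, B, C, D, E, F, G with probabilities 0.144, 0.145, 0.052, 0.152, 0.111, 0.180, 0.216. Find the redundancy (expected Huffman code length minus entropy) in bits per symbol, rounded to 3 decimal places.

Entropy H = −Σ p log₂ p ≈ 2.7164 bits.
Huffman merges: 13/250+111/1000→163/1000; 18/125+29/200→289/1000; 19/125+163/1000→63/200; 9/50+27/125→99/250; 289/1000+63/200→151/250; 99/250+151/250→1. L = 2767/1000 ≈ 2.7670.
L − H = 2.7670 − 2.7164 = 0.051 bits.

0.051 bits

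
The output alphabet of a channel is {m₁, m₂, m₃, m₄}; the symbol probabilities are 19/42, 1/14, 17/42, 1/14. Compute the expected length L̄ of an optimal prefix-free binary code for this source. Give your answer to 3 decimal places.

1.690 bits/symbol

Repeatedly combine the two least-probable nodes; the expected code length is the sum of the merged weights.
merge 1/14 + 1/14 → 1/7
merge 1/7 + 17/42 → 23/42
merge 19/42 + 23/42 → 1
L = 1/7 + 23/42 + 1 = 71/42 ≈ 1.690 bits/symbol.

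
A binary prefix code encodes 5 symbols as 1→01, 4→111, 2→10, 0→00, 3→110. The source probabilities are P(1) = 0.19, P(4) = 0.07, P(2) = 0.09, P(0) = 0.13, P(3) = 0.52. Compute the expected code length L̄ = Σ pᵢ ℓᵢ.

L̄ = Σ pᵢ·ℓᵢ = 0.19·2 + 0.07·3 + 0.09·2 + 0.13·2 + 0.52·3 = 2.59 bits/symbol.

2.59 bits/symbol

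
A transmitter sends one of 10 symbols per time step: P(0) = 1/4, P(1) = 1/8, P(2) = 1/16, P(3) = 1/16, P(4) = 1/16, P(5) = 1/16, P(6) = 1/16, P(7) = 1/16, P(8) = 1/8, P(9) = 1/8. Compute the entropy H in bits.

Each probability is a power of 1/2, so log₂(1/p) is an integer.
H = Σ p·log₂(1/p) = 1/4·2 + 1/8·3 + 1/16·4 + 1/16·4 + 1/16·4 + 1/16·4 + 1/16·4 + 1/16·4 + 1/8·3 + 1/8·3 = 3.125 bits.

3.125 bits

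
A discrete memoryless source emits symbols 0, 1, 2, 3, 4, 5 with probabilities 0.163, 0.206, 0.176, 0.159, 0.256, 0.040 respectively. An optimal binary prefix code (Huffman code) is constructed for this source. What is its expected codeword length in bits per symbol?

2.538 bits/symbol

Repeatedly combine the two least-probable nodes; the expected code length is the sum of the merged weights.
merge 1/25 + 159/1000 → 199/1000
merge 163/1000 + 22/125 → 339/1000
merge 199/1000 + 103/500 → 81/200
merge 32/125 + 339/1000 → 119/200
merge 81/200 + 119/200 → 1
L = 199/1000 + 339/1000 + 81/200 + 119/200 + 1 = 1269/500 = 2.538 bits/symbol.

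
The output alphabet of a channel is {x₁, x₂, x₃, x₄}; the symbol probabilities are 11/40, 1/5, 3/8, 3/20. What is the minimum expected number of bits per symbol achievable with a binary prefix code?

1.975 bits/symbol

Repeatedly combine the two least-probable nodes; the expected code length is the sum of the merged weights.
merge 3/20 + 1/5 → 7/20
merge 11/40 + 7/20 → 5/8
merge 3/8 + 5/8 → 1
L = 7/20 + 5/8 + 1 = 79/40 = 1.975 bits/symbol.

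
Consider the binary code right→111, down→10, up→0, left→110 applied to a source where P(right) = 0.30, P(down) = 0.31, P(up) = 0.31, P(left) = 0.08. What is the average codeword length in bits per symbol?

2.07 bits/symbol

L̄ = Σ pᵢ·ℓᵢ = 0.30·3 + 0.31·2 + 0.31·1 + 0.08·3 = 2.07 bits/symbol.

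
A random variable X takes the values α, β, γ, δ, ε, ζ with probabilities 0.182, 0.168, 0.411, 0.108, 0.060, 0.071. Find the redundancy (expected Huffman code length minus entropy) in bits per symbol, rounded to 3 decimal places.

0.041 bits

Entropy H = −Σ p log₂ p ≈ 2.2682 bits.
Huffman merges: 3/50+71/1000→131/1000; 27/250+131/1000→239/1000; 21/125+91/500→7/20; 239/1000+7/20→589/1000; 411/1000+589/1000→1. L = 2309/1000 ≈ 2.3090.
L − H = 2.3090 − 2.2682 = 0.041 bits.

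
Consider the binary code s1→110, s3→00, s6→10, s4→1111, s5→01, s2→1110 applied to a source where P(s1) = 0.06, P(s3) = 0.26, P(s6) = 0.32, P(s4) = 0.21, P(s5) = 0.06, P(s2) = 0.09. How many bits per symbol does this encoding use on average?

L̄ = Σ pᵢ·ℓᵢ = 0.06·3 + 0.26·2 + 0.32·2 + 0.21·4 + 0.06·2 + 0.09·4 = 2.66 bits/symbol.

2.66 bits/symbol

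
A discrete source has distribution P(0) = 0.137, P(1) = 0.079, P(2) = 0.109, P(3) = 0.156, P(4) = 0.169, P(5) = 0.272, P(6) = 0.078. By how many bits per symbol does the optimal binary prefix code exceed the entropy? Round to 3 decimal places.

0.036 bits

Entropy H = −Σ p log₂ p ≈ 2.6803 bits.
Huffman merges: 39/500+79/1000→157/1000; 109/1000+137/1000→123/500; 39/250+157/1000→313/1000; 169/1000+123/500→83/200; 34/125+313/1000→117/200; 83/200+117/200→1. L = 679/250 ≈ 2.7160.
L − H = 2.7160 − 2.6803 = 0.036 bits.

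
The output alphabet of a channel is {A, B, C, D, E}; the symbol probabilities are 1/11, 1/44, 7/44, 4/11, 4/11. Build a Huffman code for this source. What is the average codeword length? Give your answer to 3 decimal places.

2.023 bits/symbol

Repeatedly combine the two least-probable nodes; the expected code length is the sum of the merged weights.
merge 1/44 + 1/11 → 5/44
merge 5/44 + 7/44 → 3/11
merge 3/11 + 4/11 → 7/11
merge 4/11 + 7/11 → 1
L = 5/44 + 3/11 + 7/11 + 1 = 89/44 ≈ 2.023 bits/symbol.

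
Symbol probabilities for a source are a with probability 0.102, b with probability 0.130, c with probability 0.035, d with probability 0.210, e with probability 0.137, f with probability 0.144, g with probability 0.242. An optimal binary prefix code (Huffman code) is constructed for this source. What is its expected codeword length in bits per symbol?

2.685 bits/symbol

Repeatedly combine the two least-probable nodes; the expected code length is the sum of the merged weights.
merge 7/200 + 51/500 → 137/1000
merge 13/100 + 137/1000 → 267/1000
merge 137/1000 + 18/125 → 281/1000
merge 21/100 + 121/500 → 113/250
merge 267/1000 + 281/1000 → 137/250
merge 113/250 + 137/250 → 1
L = 137/1000 + 267/1000 + 281/1000 + 113/250 + 137/250 + 1 = 537/200 = 2.685 bits/symbol.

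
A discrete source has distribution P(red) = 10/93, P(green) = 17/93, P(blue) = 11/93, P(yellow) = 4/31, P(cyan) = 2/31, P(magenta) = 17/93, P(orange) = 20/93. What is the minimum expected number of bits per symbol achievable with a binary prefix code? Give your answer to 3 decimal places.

Repeatedly combine the two least-probable nodes; the expected code length is the sum of the merged weights.
merge 2/31 + 10/93 → 16/93
merge 11/93 + 4/31 → 23/93
merge 16/93 + 17/93 → 11/31
merge 17/93 + 20/93 → 37/93
merge 23/93 + 11/31 → 56/93
merge 37/93 + 56/93 → 1
L = 16/93 + 23/93 + 11/31 + 37/93 + 56/93 + 1 = 86/31 ≈ 2.774 bits/symbol.

2.774 bits/symbol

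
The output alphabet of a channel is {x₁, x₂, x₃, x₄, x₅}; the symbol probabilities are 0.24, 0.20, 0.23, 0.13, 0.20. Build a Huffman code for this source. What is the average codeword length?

2.33 bits/symbol

Repeatedly combine the two least-probable nodes; the expected code length is the sum of the merged weights.
merge 13/100 + 1/5 → 33/100
merge 1/5 + 23/100 → 43/100
merge 6/25 + 33/100 → 57/100
merge 43/100 + 57/100 → 1
L = 33/100 + 43/100 + 57/100 + 1 = 233/100 = 2.33 bits/symbol.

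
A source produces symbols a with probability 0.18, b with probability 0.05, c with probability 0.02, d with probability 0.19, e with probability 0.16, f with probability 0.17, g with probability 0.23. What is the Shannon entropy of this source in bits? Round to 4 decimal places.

H = −Σ pᵢ log₂ pᵢ.
−0.18·log₂(0.18) = 0.4453
−0.05·log₂(0.05) = 0.2161
−0.02·log₂(0.02) = 0.1129
−0.19·log₂(0.19) = 0.4552
−0.16·log₂(0.16) = 0.4230
−0.17·log₂(0.17) = 0.4346
−0.23·log₂(0.23) = 0.4877
Sum ≈ 2.5748 → 2.5748 bits.

2.5748 bits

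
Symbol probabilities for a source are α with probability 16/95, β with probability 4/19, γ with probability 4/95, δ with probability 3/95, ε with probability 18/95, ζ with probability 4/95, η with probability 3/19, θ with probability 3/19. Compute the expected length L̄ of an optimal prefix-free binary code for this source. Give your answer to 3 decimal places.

Repeatedly combine the two least-probable nodes; the expected code length is the sum of the merged weights.
merge 3/95 + 4/95 → 7/95
merge 4/95 + 7/95 → 11/95
merge 11/95 + 3/19 → 26/95
merge 3/19 + 16/95 → 31/95
merge 18/95 + 4/19 → 2/5
merge 26/95 + 31/95 → 3/5
merge 2/5 + 3/5 → 1
L = 7/95 + 11/95 + 26/95 + 31/95 + 2/5 + 3/5 + 1 = 53/19 ≈ 2.789 bits/symbol.

2.789 bits/symbol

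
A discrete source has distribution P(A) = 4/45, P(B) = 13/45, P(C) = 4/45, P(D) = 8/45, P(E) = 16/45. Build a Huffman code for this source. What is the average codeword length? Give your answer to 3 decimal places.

2.178 bits/symbol

Repeatedly combine the two least-probable nodes; the expected code length is the sum of the merged weights.
merge 4/45 + 4/45 → 8/45
merge 8/45 + 8/45 → 16/45
merge 13/45 + 16/45 → 29/45
merge 16/45 + 29/45 → 1
L = 8/45 + 16/45 + 29/45 + 1 = 98/45 ≈ 2.178 bits/symbol.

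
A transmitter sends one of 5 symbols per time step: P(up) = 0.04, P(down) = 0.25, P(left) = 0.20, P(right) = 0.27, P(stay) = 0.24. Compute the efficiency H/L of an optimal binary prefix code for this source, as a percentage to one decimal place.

Entropy H = −Σ p log₂ p ≈ 2.1543 bits.
Huffman merges: 1/25+1/5→6/25; 6/25+6/25→12/25; 1/4+27/100→13/25; 12/25+13/25→1. L = 56/25 ≈ 2.2400.
Efficiency = H/L = 2.1543/2.2400 = 96.2%.

96.2%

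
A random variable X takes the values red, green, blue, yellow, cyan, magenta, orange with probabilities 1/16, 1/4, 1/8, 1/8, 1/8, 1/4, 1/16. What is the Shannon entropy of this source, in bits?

2.625 bits

Each probability is a power of 1/2, so log₂(1/p) is an integer.
H = Σ p·log₂(1/p) = 1/16·4 + 1/4·2 + 1/8·3 + 1/8·3 + 1/8·3 + 1/4·2 + 1/16·4 = 2.625 bits.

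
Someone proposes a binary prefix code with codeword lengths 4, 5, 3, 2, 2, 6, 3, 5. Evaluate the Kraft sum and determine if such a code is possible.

With common denominator 2^6 = 64: Σ 2^(−ℓᵢ) = 4/64 + 2/64 + 8/64 + 16/64 + 16/64 + 1/64 + 8/64 + 2/64 = 57/64 = 0.890625.
Kraft's inequality requires Σ ≤ 1; here Σ = 0.890625 ≤ 1, so such a prefix code exists.

0.890625; yes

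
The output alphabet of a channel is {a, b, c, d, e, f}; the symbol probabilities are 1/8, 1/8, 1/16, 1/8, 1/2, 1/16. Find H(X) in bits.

Each probability is a power of 1/2, so log₂(1/p) is an integer.
H = Σ p·log₂(1/p) = 1/8·3 + 1/8·3 + 1/16·4 + 1/8·3 + 1/2·1 + 1/16·4 = 2.125 bits.

2.125 bits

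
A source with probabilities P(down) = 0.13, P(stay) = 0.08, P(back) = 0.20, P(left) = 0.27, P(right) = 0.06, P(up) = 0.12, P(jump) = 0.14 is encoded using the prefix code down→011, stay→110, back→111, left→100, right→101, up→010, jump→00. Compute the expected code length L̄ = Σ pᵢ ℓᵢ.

2.86 bits/symbol

L̄ = Σ pᵢ·ℓᵢ = 0.13·3 + 0.08·3 + 0.20·3 + 0.27·3 + 0.06·3 + 0.12·3 + 0.14·2 = 2.86 bits/symbol.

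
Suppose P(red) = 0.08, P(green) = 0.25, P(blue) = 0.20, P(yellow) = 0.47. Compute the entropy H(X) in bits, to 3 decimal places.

H = −Σ pᵢ log₂ pᵢ.
−0.08·log₂(0.08) = 0.2915
−0.25·log₂(0.25) = 0.5000
−0.20·log₂(0.20) = 0.4644
−0.47·log₂(0.47) = 0.5120
Sum ≈ 1.7678 → 1.768 bits.

1.768 bits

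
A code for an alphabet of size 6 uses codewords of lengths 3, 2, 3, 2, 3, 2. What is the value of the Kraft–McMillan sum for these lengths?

1.125

With common denominator 2^3 = 8: Σ 2^(−ℓᵢ) = 1/8 + 2/8 + 1/8 + 2/8 + 1/8 + 2/8 = 9/8 = 1.125.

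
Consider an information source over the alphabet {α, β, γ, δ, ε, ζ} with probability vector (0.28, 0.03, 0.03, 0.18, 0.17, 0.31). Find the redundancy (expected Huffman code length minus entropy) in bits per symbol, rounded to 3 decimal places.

Entropy H = −Σ p log₂ p ≈ 2.2214 bits.
Huffman merges: 3/100+3/100→3/50; 3/50+17/100→23/100; 9/50+23/100→41/100; 7/25+31/100→59/100; 41/100+59/100→1. L = 229/100 ≈ 2.2900.
L − H = 2.2900 − 2.2214 = 0.069 bits.

0.069 bits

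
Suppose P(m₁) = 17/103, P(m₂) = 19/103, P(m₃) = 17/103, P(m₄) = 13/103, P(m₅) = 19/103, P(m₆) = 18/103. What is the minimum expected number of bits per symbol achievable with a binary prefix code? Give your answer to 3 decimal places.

Repeatedly combine the two least-probable nodes; the expected code length is the sum of the merged weights.
merge 13/103 + 17/103 → 30/103
merge 17/103 + 18/103 → 35/103
merge 19/103 + 19/103 → 38/103
merge 30/103 + 35/103 → 65/103
merge 38/103 + 65/103 → 1
L = 30/103 + 35/103 + 38/103 + 65/103 + 1 = 271/103 ≈ 2.631 bits/symbol.

2.631 bits/symbol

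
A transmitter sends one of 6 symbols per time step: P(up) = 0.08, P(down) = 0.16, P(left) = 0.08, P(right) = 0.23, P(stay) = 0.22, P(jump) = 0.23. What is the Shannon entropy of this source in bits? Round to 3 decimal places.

H = −Σ pᵢ log₂ pᵢ.
−0.08·log₂(0.08) = 0.2915
−0.16·log₂(0.16) = 0.4230
−0.08·log₂(0.08) = 0.2915
−0.23·log₂(0.23) = 0.4877
−0.22·log₂(0.22) = 0.4806
−0.23·log₂(0.23) = 0.4877
Sum ≈ 2.4619 → 2.462 bits.

2.462 bits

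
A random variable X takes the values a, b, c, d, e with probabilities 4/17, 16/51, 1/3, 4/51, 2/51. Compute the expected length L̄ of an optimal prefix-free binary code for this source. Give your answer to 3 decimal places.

Repeatedly combine the two least-probable nodes; the expected code length is the sum of the merged weights.
merge 2/51 + 4/51 → 2/17
merge 2/17 + 4/17 → 6/17
merge 16/51 + 1/3 → 11/17
merge 6/17 + 11/17 → 1
L = 2/17 + 6/17 + 11/17 + 1 = 36/17 ≈ 2.118 bits/symbol.

2.118 bits/symbol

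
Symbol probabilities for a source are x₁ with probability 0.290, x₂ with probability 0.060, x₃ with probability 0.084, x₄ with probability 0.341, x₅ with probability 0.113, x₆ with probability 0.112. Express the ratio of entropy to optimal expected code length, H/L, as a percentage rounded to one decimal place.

97.1%

Entropy H = −Σ p log₂ p ≈ 2.3001 bits.
Huffman merges: 3/50+21/250→18/125; 14/125+113/1000→9/40; 18/125+9/40→369/1000; 29/100+341/1000→631/1000; 369/1000+631/1000→1. L = 2369/1000 ≈ 2.3690.
Efficiency = H/L = 2.3001/2.3690 = 97.1%.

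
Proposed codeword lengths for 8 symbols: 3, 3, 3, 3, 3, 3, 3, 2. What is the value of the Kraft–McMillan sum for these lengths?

1.125

With common denominator 2^3 = 8: Σ 2^(−ℓᵢ) = 1/8 + 1/8 + 1/8 + 1/8 + 1/8 + 1/8 + 1/8 + 2/8 = 9/8 = 1.125.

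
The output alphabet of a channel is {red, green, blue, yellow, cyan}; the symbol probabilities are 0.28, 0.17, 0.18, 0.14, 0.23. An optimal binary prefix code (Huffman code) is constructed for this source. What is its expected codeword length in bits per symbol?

2.31 bits/symbol

Repeatedly combine the two least-probable nodes; the expected code length is the sum of the merged weights.
merge 7/50 + 17/100 → 31/100
merge 9/50 + 23/100 → 41/100
merge 7/25 + 31/100 → 59/100
merge 41/100 + 59/100 → 1
L = 31/100 + 41/100 + 59/100 + 1 = 231/100 = 2.31 bits/symbol.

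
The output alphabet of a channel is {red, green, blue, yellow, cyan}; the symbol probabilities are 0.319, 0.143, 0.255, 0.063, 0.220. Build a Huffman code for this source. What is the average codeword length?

Repeatedly combine the two least-probable nodes; the expected code length is the sum of the merged weights.
merge 63/1000 + 143/1000 → 103/500
merge 103/500 + 11/50 → 213/500
merge 51/200 + 319/1000 → 287/500
merge 213/500 + 287/500 → 1
L = 103/500 + 213/500 + 287/500 + 1 = 1103/500 = 2.206 bits/symbol.

2.206 bits/symbol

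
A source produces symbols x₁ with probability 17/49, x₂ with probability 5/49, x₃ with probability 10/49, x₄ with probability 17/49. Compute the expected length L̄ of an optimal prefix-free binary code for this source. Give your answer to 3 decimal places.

Repeatedly combine the two least-probable nodes; the expected code length is the sum of the merged weights.
merge 5/49 + 10/49 → 15/49
merge 15/49 + 17/49 → 32/49
merge 17/49 + 32/49 → 1
L = 15/49 + 32/49 + 1 = 96/49 ≈ 1.959 bits/symbol.

1.959 bits/symbol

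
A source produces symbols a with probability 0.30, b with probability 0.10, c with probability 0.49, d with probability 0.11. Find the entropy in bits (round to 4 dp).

1.7079 bits

H = −Σ pᵢ log₂ pᵢ.
−0.30·log₂(0.30) = 0.5211
−0.10·log₂(0.10) = 0.3322
−0.49·log₂(0.49) = 0.5043
−0.11·log₂(0.11) = 0.3503
Sum ≈ 1.7079 → 1.7079 bits.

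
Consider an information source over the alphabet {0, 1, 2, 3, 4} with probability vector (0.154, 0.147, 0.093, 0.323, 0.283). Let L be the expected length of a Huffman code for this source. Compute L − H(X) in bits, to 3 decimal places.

0.057 bits

Entropy H = −Σ p log₂ p ≈ 2.1829 bits.
Huffman merges: 93/1000+147/1000→6/25; 77/500+6/25→197/500; 283/1000+323/1000→303/500; 197/500+303/500→1. L = 56/25 ≈ 2.2400.
L − H = 2.2400 − 2.1829 = 0.057 bits.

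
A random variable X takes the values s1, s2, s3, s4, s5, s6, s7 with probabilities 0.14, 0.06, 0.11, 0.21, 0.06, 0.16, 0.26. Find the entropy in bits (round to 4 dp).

H = −Σ pᵢ log₂ pᵢ.
−0.14·log₂(0.14) = 0.3971
−0.06·log₂(0.06) = 0.2435
−0.11·log₂(0.11) = 0.3503
−0.21·log₂(0.21) = 0.4728
−0.06·log₂(0.06) = 0.2435
−0.16·log₂(0.16) = 0.4230
−0.26·log₂(0.26) = 0.5053
Sum ≈ 2.6356 → 2.6356 bits.

2.6356 bits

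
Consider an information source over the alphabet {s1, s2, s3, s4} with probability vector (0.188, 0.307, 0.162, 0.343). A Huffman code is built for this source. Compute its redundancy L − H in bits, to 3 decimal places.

Entropy H = −Σ p log₂ p ≈ 1.9312 bits.
Huffman merges: 81/500+47/250→7/20; 307/1000+343/1000→13/20; 7/20+13/20→1. L = 2 ≈ 2.0000.
L − H = 2.0000 − 1.9312 = 0.069 bits.

0.069 bits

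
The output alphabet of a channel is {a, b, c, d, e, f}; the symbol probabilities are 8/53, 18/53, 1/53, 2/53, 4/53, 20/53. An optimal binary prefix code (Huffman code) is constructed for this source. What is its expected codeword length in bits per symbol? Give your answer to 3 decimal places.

2.094 bits/symbol

Repeatedly combine the two least-probable nodes; the expected code length is the sum of the merged weights.
merge 1/53 + 2/53 → 3/53
merge 3/53 + 4/53 → 7/53
merge 7/53 + 8/53 → 15/53
merge 15/53 + 18/53 → 33/53
merge 20/53 + 33/53 → 1
L = 3/53 + 7/53 + 15/53 + 33/53 + 1 = 111/53 ≈ 2.094 bits/symbol.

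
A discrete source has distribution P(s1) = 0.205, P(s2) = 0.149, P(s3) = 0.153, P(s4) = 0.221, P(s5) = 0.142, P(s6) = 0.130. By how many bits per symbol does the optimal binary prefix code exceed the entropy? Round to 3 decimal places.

0.018 bits

Entropy H = −Σ p log₂ p ≈ 2.5562 bits.
Huffman merges: 13/100+71/500→34/125; 149/1000+153/1000→151/500; 41/200+221/1000→213/500; 34/125+151/500→287/500; 213/500+287/500→1. L = 1287/500 ≈ 2.5740.
L − H = 2.5740 − 2.5562 = 0.018 bits.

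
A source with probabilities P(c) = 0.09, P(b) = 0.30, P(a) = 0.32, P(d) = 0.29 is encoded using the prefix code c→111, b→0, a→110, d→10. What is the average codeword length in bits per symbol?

2.11 bits/symbol

L̄ = Σ pᵢ·ℓᵢ = 0.09·3 + 0.30·1 + 0.32·3 + 0.29·2 = 2.11 bits/symbol.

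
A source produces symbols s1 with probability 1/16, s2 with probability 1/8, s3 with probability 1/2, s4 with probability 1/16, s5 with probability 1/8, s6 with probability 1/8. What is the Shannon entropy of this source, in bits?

Each probability is a power of 1/2, so log₂(1/p) is an integer.
H = Σ p·log₂(1/p) = 1/16·4 + 1/8·3 + 1/2·1 + 1/16·4 + 1/8·3 + 1/8·3 = 2.125 bits.

2.125 bits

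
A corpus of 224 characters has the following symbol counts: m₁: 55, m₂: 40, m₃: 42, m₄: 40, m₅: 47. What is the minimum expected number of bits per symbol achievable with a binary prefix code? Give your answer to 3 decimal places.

2.357 bits/symbol

Probabilities are the counts divided by 224.
Repeatedly combine the two least-probable nodes; the expected code length is the sum of the merged weights.
merge 5/28 + 5/28 → 5/14
merge 3/16 + 47/224 → 89/224
merge 55/224 + 5/14 → 135/224
merge 89/224 + 135/224 → 1
L = 5/14 + 89/224 + 135/224 + 1 = 33/14 ≈ 2.357 bits/symbol.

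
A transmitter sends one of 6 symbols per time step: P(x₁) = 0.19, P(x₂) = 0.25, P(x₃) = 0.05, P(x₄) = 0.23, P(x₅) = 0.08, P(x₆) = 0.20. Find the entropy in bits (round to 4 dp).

2.4149 bits

H = −Σ pᵢ log₂ pᵢ.
−0.19·log₂(0.19) = 0.4552
−0.25·log₂(0.25) = 0.5000
−0.05·log₂(0.05) = 0.2161
−0.23·log₂(0.23) = 0.4877
−0.08·log₂(0.08) = 0.2915
−0.20·log₂(0.20) = 0.4644
Sum ≈ 2.4149 → 2.4149 bits.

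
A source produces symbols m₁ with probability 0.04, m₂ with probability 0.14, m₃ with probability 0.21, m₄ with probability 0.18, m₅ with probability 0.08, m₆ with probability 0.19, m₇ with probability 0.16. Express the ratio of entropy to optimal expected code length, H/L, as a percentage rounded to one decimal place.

98.2%

Entropy H = −Σ p log₂ p ≈ 2.6707 bits.
Huffman merges: 1/25+2/25→3/25; 3/25+7/50→13/50; 4/25+9/50→17/50; 19/100+21/100→2/5; 13/50+17/50→3/5; 2/5+3/5→1. L = 68/25 ≈ 2.7200.
Efficiency = H/L = 2.6707/2.7200 = 98.2%.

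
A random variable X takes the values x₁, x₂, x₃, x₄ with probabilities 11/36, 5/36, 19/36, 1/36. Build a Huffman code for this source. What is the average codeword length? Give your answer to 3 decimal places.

Repeatedly combine the two least-probable nodes; the expected code length is the sum of the merged weights.
merge 1/36 + 5/36 → 1/6
merge 1/6 + 11/36 → 17/36
merge 17/36 + 19/36 → 1
L = 1/6 + 17/36 + 1 = 59/36 ≈ 1.639 bits/symbol.

1.639 bits/symbol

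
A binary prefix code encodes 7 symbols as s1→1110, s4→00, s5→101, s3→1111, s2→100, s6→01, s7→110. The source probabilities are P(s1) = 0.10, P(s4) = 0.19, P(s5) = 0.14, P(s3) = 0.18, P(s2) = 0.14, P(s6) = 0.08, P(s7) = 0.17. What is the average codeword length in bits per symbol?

L̄ = Σ pᵢ·ℓᵢ = 0.10·4 + 0.19·2 + 0.14·3 + 0.18·4 + 0.14·3 + 0.08·2 + 0.17·3 = 3.01 bits/symbol.

3.01 bits/symbol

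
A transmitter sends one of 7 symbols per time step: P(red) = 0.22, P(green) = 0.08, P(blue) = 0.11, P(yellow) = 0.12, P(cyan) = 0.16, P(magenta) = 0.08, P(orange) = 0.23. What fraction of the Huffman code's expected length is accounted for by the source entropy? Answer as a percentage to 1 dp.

99.3%

Entropy H = −Σ p log₂ p ≈ 2.6916 bits.
Huffman merges: 2/25+2/25→4/25; 11/100+3/25→23/100; 4/25+4/25→8/25; 11/50+23/100→9/20; 23/100+8/25→11/20; 9/20+11/20→1. L = 271/100 ≈ 2.7100.
Efficiency = H/L = 2.6916/2.7100 = 99.3%.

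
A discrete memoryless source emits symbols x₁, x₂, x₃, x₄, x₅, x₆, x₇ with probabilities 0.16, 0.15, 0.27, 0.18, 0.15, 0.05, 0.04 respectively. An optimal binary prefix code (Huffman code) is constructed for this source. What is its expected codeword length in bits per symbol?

2.64 bits/symbol

Repeatedly combine the two least-probable nodes; the expected code length is the sum of the merged weights.
merge 1/25 + 1/20 → 9/100
merge 9/100 + 3/20 → 6/25
merge 3/20 + 4/25 → 31/100
merge 9/50 + 6/25 → 21/50
merge 27/100 + 31/100 → 29/50
merge 21/50 + 29/50 → 1
L = 9/100 + 6/25 + 31/100 + 21/50 + 29/50 + 1 = 66/25 = 2.64 bits/symbol.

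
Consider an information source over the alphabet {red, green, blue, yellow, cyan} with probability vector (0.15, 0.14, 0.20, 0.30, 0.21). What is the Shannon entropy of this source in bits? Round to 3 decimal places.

2.266 bits

H = −Σ pᵢ log₂ pᵢ.
−0.15·log₂(0.15) = 0.4105
−0.14·log₂(0.14) = 0.3971
−0.20·log₂(0.20) = 0.4644
−0.30·log₂(0.30) = 0.5211
−0.21·log₂(0.21) = 0.4728
Sum ≈ 2.2660 → 2.266 bits.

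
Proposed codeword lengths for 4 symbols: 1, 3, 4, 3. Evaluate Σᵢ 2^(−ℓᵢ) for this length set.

With common denominator 2^4 = 16: Σ 2^(−ℓᵢ) = 8/16 + 2/16 + 1/16 + 2/16 = 13/16 = 0.8125.

0.8125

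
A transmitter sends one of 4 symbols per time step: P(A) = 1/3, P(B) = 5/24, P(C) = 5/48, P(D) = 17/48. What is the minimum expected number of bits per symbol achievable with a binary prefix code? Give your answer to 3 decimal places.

1.958 bits/symbol

Repeatedly combine the two least-probable nodes; the expected code length is the sum of the merged weights.
merge 5/48 + 5/24 → 5/16
merge 5/16 + 1/3 → 31/48
merge 17/48 + 31/48 → 1
L = 5/16 + 31/48 + 1 = 47/24 ≈ 1.958 bits/symbol.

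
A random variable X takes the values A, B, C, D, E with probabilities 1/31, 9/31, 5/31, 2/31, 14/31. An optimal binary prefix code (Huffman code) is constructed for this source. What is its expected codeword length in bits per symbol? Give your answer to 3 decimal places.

1.903 bits/symbol

Repeatedly combine the two least-probable nodes; the expected code length is the sum of the merged weights.
merge 1/31 + 2/31 → 3/31
merge 3/31 + 5/31 → 8/31
merge 8/31 + 9/31 → 17/31
merge 14/31 + 17/31 → 1
L = 3/31 + 8/31 + 17/31 + 1 = 59/31 ≈ 1.903 bits/symbol.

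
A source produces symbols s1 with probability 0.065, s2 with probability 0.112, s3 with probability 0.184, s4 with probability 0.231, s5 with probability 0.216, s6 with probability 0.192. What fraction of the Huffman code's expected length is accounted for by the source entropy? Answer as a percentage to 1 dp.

Entropy H = −Σ p log₂ p ≈ 2.4824 bits.
Huffman merges: 13/200+14/125→177/1000; 177/1000+23/125→361/1000; 24/125+27/125→51/125; 231/1000+361/1000→74/125; 51/125+74/125→1. L = 1269/500 ≈ 2.5380.
Efficiency = H/L = 2.4824/2.5380 = 97.8%.

97.8%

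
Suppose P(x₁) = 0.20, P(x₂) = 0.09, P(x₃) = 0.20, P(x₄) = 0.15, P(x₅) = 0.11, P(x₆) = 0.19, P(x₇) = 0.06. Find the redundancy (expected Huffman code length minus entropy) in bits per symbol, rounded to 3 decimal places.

0.049 bits

Entropy H = −Σ p log₂ p ≈ 2.7010 bits.
Huffman merges: 3/50+9/100→3/20; 11/100+3/20→13/50; 3/20+19/100→17/50; 1/5+1/5→2/5; 13/50+17/50→3/5; 2/5+3/5→1. L = 11/4 ≈ 2.7500.
L − H = 2.7500 − 2.7010 = 0.049 bits.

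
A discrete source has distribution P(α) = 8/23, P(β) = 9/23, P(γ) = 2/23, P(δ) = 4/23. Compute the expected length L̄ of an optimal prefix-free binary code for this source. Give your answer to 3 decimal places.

Repeatedly combine the two least-probable nodes; the expected code length is the sum of the merged weights.
merge 2/23 + 4/23 → 6/23
merge 6/23 + 8/23 → 14/23
merge 9/23 + 14/23 → 1
L = 6/23 + 14/23 + 1 = 43/23 ≈ 1.870 bits/symbol.

1.870 bits/symbol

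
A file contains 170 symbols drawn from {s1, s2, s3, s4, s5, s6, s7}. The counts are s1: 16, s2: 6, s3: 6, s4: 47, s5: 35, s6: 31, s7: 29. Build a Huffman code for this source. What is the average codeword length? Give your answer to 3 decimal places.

2.571 bits/symbol

Probabilities are the counts divided by 170.
Repeatedly combine the two least-probable nodes; the expected code length is the sum of the merged weights.
merge 3/85 + 3/85 → 6/85
merge 6/85 + 8/85 → 14/85
merge 14/85 + 29/170 → 57/170
merge 31/170 + 7/34 → 33/85
merge 47/170 + 57/170 → 52/85
merge 33/85 + 52/85 → 1
L = 6/85 + 14/85 + 57/170 + 33/85 + 52/85 + 1 = 437/170 ≈ 2.571 bits/symbol.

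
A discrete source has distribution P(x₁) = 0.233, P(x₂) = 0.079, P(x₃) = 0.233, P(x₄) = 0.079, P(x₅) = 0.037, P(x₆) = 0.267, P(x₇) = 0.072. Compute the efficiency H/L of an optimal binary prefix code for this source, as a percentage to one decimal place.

Entropy H = −Σ p log₂ p ≈ 2.5159 bits.
Huffman merges: 37/1000+9/125→109/1000; 79/1000+79/1000→79/500; 109/1000+79/500→267/1000; 233/1000+233/1000→233/500; 267/1000+267/1000→267/500; 233/500+267/500→1. L = 1267/500 ≈ 2.5340.
Efficiency = H/L = 2.5159/2.5340 = 99.3%.

99.3%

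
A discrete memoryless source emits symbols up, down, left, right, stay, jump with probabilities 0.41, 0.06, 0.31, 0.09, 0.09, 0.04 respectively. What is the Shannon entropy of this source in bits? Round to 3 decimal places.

2.106 bits

H = −Σ pᵢ log₂ pᵢ.
−0.41·log₂(0.41) = 0.5274
−0.06·log₂(0.06) = 0.2435
−0.31·log₂(0.31) = 0.5238
−0.09·log₂(0.09) = 0.3127
−0.09·log₂(0.09) = 0.3127
−0.04·log₂(0.04) = 0.1858
Sum ≈ 2.1058 → 2.106 bits.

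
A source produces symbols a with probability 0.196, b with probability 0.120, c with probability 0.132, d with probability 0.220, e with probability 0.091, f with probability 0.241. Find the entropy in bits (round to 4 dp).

2.5035 bits

H = −Σ pᵢ log₂ pᵢ.
−0.196·log₂(0.196) = 0.4608
−0.120·log₂(0.120) = 0.3671
−0.132·log₂(0.132) = 0.3856
−0.220·log₂(0.220) = 0.4806
−0.091·log₂(0.091) = 0.3147
−0.241·log₂(0.241) = 0.4947
Sum ≈ 2.5035 → 2.5035 bits.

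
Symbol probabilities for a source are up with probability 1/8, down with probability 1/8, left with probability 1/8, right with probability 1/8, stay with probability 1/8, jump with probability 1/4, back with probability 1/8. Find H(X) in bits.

Each probability is a power of 1/2, so log₂(1/p) is an integer.
H = Σ p·log₂(1/p) = 1/8·3 + 1/8·3 + 1/8·3 + 1/8·3 + 1/8·3 + 1/4·2 + 1/8·3 = 2.75 bits.

2.75 bits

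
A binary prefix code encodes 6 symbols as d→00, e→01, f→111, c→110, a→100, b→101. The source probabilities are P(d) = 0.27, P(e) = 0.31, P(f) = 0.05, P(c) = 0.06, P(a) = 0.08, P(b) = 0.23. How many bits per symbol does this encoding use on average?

2.42 bits/symbol

L̄ = Σ pᵢ·ℓᵢ = 0.27·2 + 0.31·2 + 0.05·3 + 0.06·3 + 0.08·3 + 0.23·3 = 2.42 bits/symbol.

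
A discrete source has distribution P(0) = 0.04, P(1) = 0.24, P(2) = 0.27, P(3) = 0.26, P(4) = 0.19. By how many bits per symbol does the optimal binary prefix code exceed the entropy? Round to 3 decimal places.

Entropy H = −Σ p log₂ p ≈ 2.1504 bits.
Huffman merges: 1/25+19/100→23/100; 23/100+6/25→47/100; 13/50+27/100→53/100; 47/100+53/100→1. L = 223/100 ≈ 2.2300.
L − H = 2.2300 − 2.1504 = 0.080 bits.

0.080 bits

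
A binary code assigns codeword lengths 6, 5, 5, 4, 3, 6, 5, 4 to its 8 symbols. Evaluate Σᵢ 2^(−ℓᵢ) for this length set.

With common denominator 2^6 = 64: Σ 2^(−ℓᵢ) = 1/64 + 2/64 + 2/64 + 4/64 + 8/64 + 1/64 + 2/64 + 4/64 = 24/64 = 0.375.

0.375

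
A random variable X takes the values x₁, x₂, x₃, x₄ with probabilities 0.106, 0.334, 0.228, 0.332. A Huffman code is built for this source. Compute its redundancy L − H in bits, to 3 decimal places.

0.114 bits

Entropy H = −Σ p log₂ p ≈ 1.8861 bits.
Huffman merges: 53/500+57/250→167/500; 83/250+167/500→333/500; 167/500+333/500→1. L = 2 ≈ 2.0000.
L − H = 2.0000 − 1.8861 = 0.114 bits.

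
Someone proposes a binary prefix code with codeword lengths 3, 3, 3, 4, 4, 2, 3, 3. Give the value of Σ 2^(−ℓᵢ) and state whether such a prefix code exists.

1; yes

With common denominator 2^4 = 16: Σ 2^(−ℓᵢ) = 2/16 + 2/16 + 2/16 + 1/16 + 1/16 + 4/16 + 2/16 + 2/16 = 16/16 = 1.
Kraft's inequality requires Σ ≤ 1; here Σ = 1 ≤ 1, so such a prefix code exists.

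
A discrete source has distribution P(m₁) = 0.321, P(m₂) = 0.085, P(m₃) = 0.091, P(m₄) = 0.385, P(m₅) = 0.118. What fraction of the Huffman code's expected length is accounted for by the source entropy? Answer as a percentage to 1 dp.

97.7%

Entropy H = −Σ p log₂ p ≈ 2.0372 bits.
Huffman merges: 17/200+91/1000→22/125; 59/500+22/125→147/500; 147/500+321/1000→123/200; 77/200+123/200→1. L = 417/200 ≈ 2.0850.
Efficiency = H/L = 2.0372/2.0850 = 97.7%.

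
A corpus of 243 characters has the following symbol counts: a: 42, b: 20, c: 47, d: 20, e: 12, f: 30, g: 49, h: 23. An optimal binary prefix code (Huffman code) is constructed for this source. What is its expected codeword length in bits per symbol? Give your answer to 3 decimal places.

Probabilities are the counts divided by 243.
Repeatedly combine the two least-probable nodes; the expected code length is the sum of the merged weights.
merge 4/81 + 20/243 → 32/243
merge 20/243 + 23/243 → 43/243
merge 10/81 + 32/243 → 62/243
merge 14/81 + 43/243 → 85/243
merge 47/243 + 49/243 → 32/81
merge 62/243 + 85/243 → 49/81
merge 32/81 + 49/81 → 1
L = 32/243 + 43/243 + 62/243 + 85/243 + 32/81 + 49/81 + 1 = 236/81 ≈ 2.914 bits/symbol.

2.914 bits/symbol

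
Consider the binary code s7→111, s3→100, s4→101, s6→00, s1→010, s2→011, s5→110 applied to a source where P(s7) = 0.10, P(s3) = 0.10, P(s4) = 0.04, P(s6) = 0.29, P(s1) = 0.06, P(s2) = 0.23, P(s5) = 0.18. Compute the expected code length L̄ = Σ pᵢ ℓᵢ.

L̄ = Σ pᵢ·ℓᵢ = 0.10·3 + 0.10·3 + 0.04·3 + 0.29·2 + 0.06·3 + 0.23·3 + 0.18·3 = 2.71 bits/symbol.

2.71 bits/symbol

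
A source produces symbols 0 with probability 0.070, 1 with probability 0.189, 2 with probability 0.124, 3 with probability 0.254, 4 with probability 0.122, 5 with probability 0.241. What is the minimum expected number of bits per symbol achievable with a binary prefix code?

2.505 bits/symbol

Repeatedly combine the two least-probable nodes; the expected code length is the sum of the merged weights.
merge 7/100 + 61/500 → 24/125
merge 31/250 + 189/1000 → 313/1000
merge 24/125 + 241/1000 → 433/1000
merge 127/500 + 313/1000 → 567/1000
merge 433/1000 + 567/1000 → 1
L = 24/125 + 313/1000 + 433/1000 + 567/1000 + 1 = 501/200 = 2.505 bits/symbol.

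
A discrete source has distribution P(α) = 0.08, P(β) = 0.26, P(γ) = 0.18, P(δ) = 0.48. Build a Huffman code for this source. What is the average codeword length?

Repeatedly combine the two least-probable nodes; the expected code length is the sum of the merged weights.
merge 2/25 + 9/50 → 13/50
merge 13/50 + 13/50 → 13/25
merge 12/25 + 13/25 → 1
L = 13/50 + 13/25 + 1 = 89/50 = 1.78 bits/symbol.

1.78 bits/symbol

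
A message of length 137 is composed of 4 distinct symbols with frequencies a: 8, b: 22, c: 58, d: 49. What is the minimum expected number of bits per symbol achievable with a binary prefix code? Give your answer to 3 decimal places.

Probabilities are the counts divided by 137.
Repeatedly combine the two least-probable nodes; the expected code length is the sum of the merged weights.
merge 8/137 + 22/137 → 30/137
merge 30/137 + 49/137 → 79/137
merge 58/137 + 79/137 → 1
L = 30/137 + 79/137 + 1 = 246/137 ≈ 1.796 bits/symbol.

1.796 bits/symbol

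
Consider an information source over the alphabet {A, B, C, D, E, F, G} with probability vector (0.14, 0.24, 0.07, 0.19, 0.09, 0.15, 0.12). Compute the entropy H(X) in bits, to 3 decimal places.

H = −Σ pᵢ log₂ pᵢ.
−0.14·log₂(0.14) = 0.3971
−0.24·log₂(0.24) = 0.4941
−0.07·log₂(0.07) = 0.2686
−0.19·log₂(0.19) = 0.4552
−0.09·log₂(0.09) = 0.3127
−0.15·log₂(0.15) = 0.4105
−0.12·log₂(0.12) = 0.3671
Sum ≈ 2.7053 → 2.705 bits.

2.705 bits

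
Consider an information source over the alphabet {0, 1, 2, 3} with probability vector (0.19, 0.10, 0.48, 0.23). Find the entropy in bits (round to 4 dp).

1.7834 bits

H = −Σ pᵢ log₂ pᵢ.
−0.19·log₂(0.19) = 0.4552
−0.10·log₂(0.10) = 0.3322
−0.48·log₂(0.48) = 0.5083
−0.23·log₂(0.23) = 0.4877
Sum ≈ 1.7834 → 1.7834 bits.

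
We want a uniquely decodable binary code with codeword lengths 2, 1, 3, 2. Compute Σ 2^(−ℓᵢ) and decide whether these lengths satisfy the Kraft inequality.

1.125; no

With common denominator 2^3 = 8: Σ 2^(−ℓᵢ) = 2/8 + 4/8 + 1/8 + 2/8 = 9/8 = 1.125.
Kraft's inequality requires Σ ≤ 1; here Σ = 1.125 > 1, so no such prefix code exists.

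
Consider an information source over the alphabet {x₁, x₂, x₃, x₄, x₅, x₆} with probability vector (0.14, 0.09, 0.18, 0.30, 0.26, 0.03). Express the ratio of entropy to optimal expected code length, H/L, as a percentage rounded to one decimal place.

Entropy H = −Σ p log₂ p ≈ 2.3332 bits.
Huffman merges: 3/100+9/100→3/25; 3/25+7/50→13/50; 9/50+13/50→11/25; 13/50+3/10→14/25; 11/25+14/25→1. L = 119/50 ≈ 2.3800.
Efficiency = H/L = 2.3332/2.3800 = 98.0%.

98.0%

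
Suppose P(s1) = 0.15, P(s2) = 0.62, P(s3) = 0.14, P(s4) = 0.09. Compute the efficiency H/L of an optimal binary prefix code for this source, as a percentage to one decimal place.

Entropy H = −Σ p log₂ p ≈ 1.5479 bits.
Huffman merges: 9/100+7/50→23/100; 3/20+23/100→19/50; 19/50+31/50→1. L = 161/100 ≈ 1.6100.
Efficiency = H/L = 1.5479/1.6100 = 96.1%.

96.1%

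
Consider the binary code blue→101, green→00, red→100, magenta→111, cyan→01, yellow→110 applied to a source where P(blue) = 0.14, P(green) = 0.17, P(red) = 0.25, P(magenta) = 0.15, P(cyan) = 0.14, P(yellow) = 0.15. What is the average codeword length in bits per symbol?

L̄ = Σ pᵢ·ℓᵢ = 0.14·3 + 0.17·2 + 0.25·3 + 0.15·3 + 0.14·2 + 0.15·3 = 2.69 bits/symbol.

2.69 bits/symbol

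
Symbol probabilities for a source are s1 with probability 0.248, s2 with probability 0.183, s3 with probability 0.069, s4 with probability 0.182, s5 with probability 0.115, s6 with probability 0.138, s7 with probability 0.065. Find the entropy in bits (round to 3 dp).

H = −Σ pᵢ log₂ pᵢ.
−0.248·log₂(0.248) = 0.4989
−0.183·log₂(0.183) = 0.4484
−0.069·log₂(0.069) = 0.2662
−0.182·log₂(0.182) = 0.4474
−0.115·log₂(0.115) = 0.3588
−0.138·log₂(0.138) = 0.3943
−0.065·log₂(0.065) = 0.2563
Sum ≈ 2.6702 → 2.670 bits.

2.670 bits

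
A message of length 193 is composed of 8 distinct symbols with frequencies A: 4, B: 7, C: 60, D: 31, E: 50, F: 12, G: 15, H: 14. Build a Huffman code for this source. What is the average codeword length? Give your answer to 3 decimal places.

2.596 bits/symbol

Probabilities are the counts divided by 193.
Repeatedly combine the two least-probable nodes; the expected code length is the sum of the merged weights.
merge 4/193 + 7/193 → 11/193
merge 11/193 + 12/193 → 23/193
merge 14/193 + 15/193 → 29/193
merge 23/193 + 29/193 → 52/193
merge 31/193 + 50/193 → 81/193
merge 52/193 + 60/193 → 112/193
merge 81/193 + 112/193 → 1
L = 11/193 + 23/193 + 29/193 + 52/193 + 81/193 + 112/193 + 1 = 501/193 ≈ 2.596 bits/symbol.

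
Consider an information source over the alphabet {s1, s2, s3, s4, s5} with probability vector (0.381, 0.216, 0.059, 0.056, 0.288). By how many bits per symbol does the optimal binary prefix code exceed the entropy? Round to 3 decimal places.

0.066 bits

Entropy H = −Σ p log₂ p ≈ 1.9989 bits.
Huffman merges: 7/125+59/1000→23/200; 23/200+27/125→331/1000; 36/125+331/1000→619/1000; 381/1000+619/1000→1. L = 413/200 ≈ 2.0650.
L − H = 2.0650 − 1.9989 = 0.066 bits.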